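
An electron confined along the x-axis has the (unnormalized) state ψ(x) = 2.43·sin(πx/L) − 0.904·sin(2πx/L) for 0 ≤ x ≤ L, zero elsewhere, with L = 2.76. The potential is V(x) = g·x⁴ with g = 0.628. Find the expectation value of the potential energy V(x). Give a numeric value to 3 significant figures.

⟨V⟩ = ∫ V(x)·|ψ|² dx / ∫|ψ|² dx.
On 0 ≤ x ≤ L (j ≠ l): ∫sin²(jπx/L) dx = L/2, ∫sin(jπx/L)·sin(lπx/L) dx = 0; diagonal moments ∫x·sin²(jπx/L) dx = L²/4, ∫x²·sin²(jπx/L) dx = L³·(1/6 − 1/(4j²π²)); cross terms ∫x·sin(jπx/L)·sin(lπx/L) dx = 0 for j + l even and −4jlL²/(π²(j² − l²)²) for j + l odd, ∫x²·sin(jπx/L)·sin(lπx/L) dx = (−1)^(j+l)·4jlL³/(π²(j² − l²)²); higher powers the same way via product-to-sum and parts.
State is unnormalized: ∫|ψ|² dx = 9.2765, and ∫ψ*·V(x)·ψ dx = 66.924, so ⟨V⟩ = 66.924 / 9.2765.
⟨V⟩ = 7.2144.

7.21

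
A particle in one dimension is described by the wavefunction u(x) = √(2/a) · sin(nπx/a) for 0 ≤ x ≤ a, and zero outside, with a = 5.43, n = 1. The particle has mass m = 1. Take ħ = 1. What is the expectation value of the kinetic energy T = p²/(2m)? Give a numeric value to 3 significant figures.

0.167

T = −(ħ²/2m) d²/dx², so ⟨T⟩ = −(ħ²/2m) ∫ u*·u'' dx; with m = 1.
d/dx sin(nπx/a) = (nπ/a)·cos(nπx/a) and d²/dx² sin(nπx/a) = −(nπ/a)²·sin(nπx/a); on 0 ≤ x ≤ a, ∫sin²(nπx/a) dx = a/2 and ∫sin(nπx/a)·cos(nπx/a) dx = 0.
⟨T⟩ = 0.16737.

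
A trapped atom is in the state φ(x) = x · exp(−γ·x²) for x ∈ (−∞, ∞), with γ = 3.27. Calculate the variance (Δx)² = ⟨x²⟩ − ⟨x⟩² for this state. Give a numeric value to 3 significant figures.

Compute ⟨x⟩ and ⟨x²⟩ separately, then (Δx)² = ⟨x²⟩ − ⟨x⟩².
Expand each integrand as polynomial × e^(−2γx²) and use ∫x^(2j)·e^(−2γx²) dx = (2j−1)!!/(4γ)^j · √(π/(2γ)), odd powers → 0; here √(π/(2γ)) = 0.69308.
Normalization: ∫|φ|² dx = 0.052988.
⟨x⟩ = 0.0000 and ⟨x²⟩ = 0.22936.
(Δx)² = 0.22936 − (0.0000)² = 0.22936.

0.229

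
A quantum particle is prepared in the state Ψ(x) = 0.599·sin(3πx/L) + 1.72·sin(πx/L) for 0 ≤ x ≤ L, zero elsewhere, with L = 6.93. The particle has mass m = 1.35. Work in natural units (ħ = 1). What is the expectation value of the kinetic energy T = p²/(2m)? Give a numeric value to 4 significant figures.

0.1420

T = −(ħ²/2m) d²/dx², so ⟨T⟩ = −(ħ²/2m) ∫ Ψ*·Ψ'' dx / ∫|Ψ|² dx; with m = 1.35.
d²/dx² sin(jπx/L) = −(jπ/L)²·sin(jπx/L); on 0 ≤ x ≤ L, ∫sin²(jπx/L) dx = L/2 and ∫sin(jπx/L)·sin(lπx/L) dx = 0 for j ≠ l, so only diagonal terms survive in ∫|Ψ|² and ∫Ψ·Ψ″; ∫Ψ·Ψ′ dx = [Ψ²/2] between the walls = 0.
State is unnormalized: ∫|Ψ|² dx = 11.494, and ∫Ψ*·(−ħ²/2m · Ψ'') dx = 1.6319, so ⟨T⟩ = 1.6319 / 11.494.
⟨T⟩ = 0.14198.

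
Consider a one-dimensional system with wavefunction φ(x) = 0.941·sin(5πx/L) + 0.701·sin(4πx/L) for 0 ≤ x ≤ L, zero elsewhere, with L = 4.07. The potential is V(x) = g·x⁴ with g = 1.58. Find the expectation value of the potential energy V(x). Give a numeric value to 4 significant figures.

⟨V⟩ = ∫ V(x)·|φ|² dx / ∫|φ|² dx.
On 0 ≤ x ≤ L (j ≠ l): ∫sin²(jπx/L) dx = L/2, ∫sin(jπx/L)·sin(lπx/L) dx = 0; diagonal moments ∫x·sin²(jπx/L) dx = L²/4, ∫x²·sin²(jπx/L) dx = L³·(1/6 − 1/(4j²π²)); cross terms ∫x·sin(jπx/L)·sin(lπx/L) dx = 0 for j + l even and −4jlL²/(π²(j² − l²)²) for j + l odd, ∫x²·sin(jπx/L)·sin(lπx/L) dx = (−1)^(j+l)·4jlL³/(π²(j² − l²)²); higher powers the same way via product-to-sum and parts.
State is unnormalized: ∫|φ|² dx = 2.8020, and ∫φ*·V(x)·φ dx = 57.915, so ⟨V⟩ = 57.915 / 2.8020.
⟨V⟩ = 20.669.

20.67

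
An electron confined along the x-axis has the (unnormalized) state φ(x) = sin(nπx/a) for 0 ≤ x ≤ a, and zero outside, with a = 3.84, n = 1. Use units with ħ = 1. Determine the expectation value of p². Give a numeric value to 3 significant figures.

0.669

p² φ = −ħ² d²φ/dx²; ⟨p²⟩ = −ħ² ∫ φ*·φ'' dx / ∫|φ|² dx.
d/dx sin(nπx/a) = (nπ/a)·cos(nπx/a) and d²/dx² sin(nπx/a) = −(nπ/a)²·sin(nπx/a); on 0 ≤ x ≤ a, ∫sin²(nπx/a) dx = a/2 and ∫sin(nπx/a)·cos(nπx/a) dx = 0.
State is unnormalized: ∫|φ|² dx = 1.9200, and ∫φ*·(−ħ² φ'') dx = 1.2851, so ⟨p²⟩ = 1.2851 / 1.9200.
⟨p²⟩ = 0.66933.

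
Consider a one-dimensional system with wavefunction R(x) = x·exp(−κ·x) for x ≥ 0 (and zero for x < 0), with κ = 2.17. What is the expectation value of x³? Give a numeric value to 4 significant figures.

0.7340

⟨x³⟩ = ∫ x³·|R|² dx / ∫|R|² dx (integrals over the domain).
Every integrand reduces to terms xʲ·e^(−2κx) on [0, ∞); use ∫₀^∞ xʲ·e^(−2κx) dx = j!/(2κ)^(j+1).
State is unnormalized: ∫|R|² dx = 0.024466, and ∫R*·x³·R dx = 0.017957, so ⟨x³⟩ = 0.017957 / 0.024466.
⟨x³⟩ = 0.73398.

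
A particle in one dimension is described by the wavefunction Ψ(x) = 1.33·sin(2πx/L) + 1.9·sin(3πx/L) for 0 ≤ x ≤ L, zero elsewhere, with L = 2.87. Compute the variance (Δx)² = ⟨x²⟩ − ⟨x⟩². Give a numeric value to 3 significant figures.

Compute ⟨x⟩ and ⟨x²⟩ separately, then (Δx)² = ⟨x²⟩ − ⟨x⟩².
On 0 ≤ x ≤ L (j ≠ l): ∫sin²(jπx/L) dx = L/2, ∫sin(jπx/L)·sin(lπx/L) dx = 0; diagonal moments ∫x·sin²(jπx/L) dx = L²/4, ∫x²·sin²(jπx/L) dx = L³·(1/6 − 1/(4j²π²)); cross terms ∫x·sin(jπx/L)·sin(lπx/L) dx = 0 for j + l even and −4jlL²/(π²(j² − l²)²) for j + l odd, ∫x²·sin(jπx/L)·sin(lπx/L) dx = (−1)^(j+l)·4jlL³/(π²(j² − l²)²); higher powers the same way via product-to-sum and parts.
Normalization: ∫|Ψ|² dx = 7.7187.
⟨x⟩ = 0.91040 and ⟨x²⟩ = 1.1746.
(Δx)² = 1.1746 − (0.91040)² = 0.34578.

0.346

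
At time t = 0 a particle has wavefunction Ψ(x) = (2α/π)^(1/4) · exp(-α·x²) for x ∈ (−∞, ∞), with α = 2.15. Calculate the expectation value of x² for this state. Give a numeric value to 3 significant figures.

0.116

⟨x²⟩ = ∫ x²·|Ψ|² dx (integrals over the domain).
Gaussian moments: ∫x^(2j)·e^(−2αx²) dx = (2j−1)!!/(4α)^j · √(π/(2α)), odd powers integrate to 0; here √(π/(2α)) = 0.85475.
⟨x²⟩ = 0.11628.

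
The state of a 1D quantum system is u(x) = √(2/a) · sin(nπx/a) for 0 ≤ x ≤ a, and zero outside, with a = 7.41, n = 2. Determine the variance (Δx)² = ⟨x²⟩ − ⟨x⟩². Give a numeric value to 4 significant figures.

3.880

Compute ⟨x⟩ and ⟨x²⟩ separately, then (Δx)² = ⟨x²⟩ − ⟨x⟩².
With sin²θ = (1 − cos2θ)/2 on 0 ≤ x ≤ a: ∫sin²(nπx/a) dx = a/2, ∫x·sin²(nπx/a) dx = a²/4, ∫x²·sin²(nπx/a) dx = a³·(1/6 − 1/(4n²π²)); higher powers xᵏ the same way, integrating xᵏ·cos(2nπx/a) by parts.
⟨x⟩ = 3.7050 and ⟨x²⟩ = 17.607.
(Δx)² = 17.607 − (3.7050)² = 3.8803.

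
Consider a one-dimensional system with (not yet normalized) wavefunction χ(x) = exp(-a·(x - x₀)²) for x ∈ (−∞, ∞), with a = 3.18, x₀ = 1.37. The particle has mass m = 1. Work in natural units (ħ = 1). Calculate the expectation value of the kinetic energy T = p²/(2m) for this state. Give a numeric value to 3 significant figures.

1.59

T = −(ħ²/2m) d²/dx², so ⟨T⟩ = −(ħ²/2m) ∫ χ*·χ'' dx / ∫|χ|² dx; with m = 1.
Gaussian moments (u = x − x₀): ∫u^(2j)·e^(−2au²) du = (2j−1)!!/(4a)^j · √(π/(2a)), odd powers integrate to 0; here √(π/(2a)) = 0.70282. Derivatives: d/dx e^(−au²) = −2au·e^(−au²), d²/dx² e^(−au²) = (4a²u² − 2a)·e^(−au²).
State is unnormalized: ∫|χ|² dx = 0.70282, and ∫χ*·(−ħ²/2m · χ'') dx = 1.1175, so ⟨T⟩ = 1.1175 / 0.70282.
⟨T⟩ = 1.5900.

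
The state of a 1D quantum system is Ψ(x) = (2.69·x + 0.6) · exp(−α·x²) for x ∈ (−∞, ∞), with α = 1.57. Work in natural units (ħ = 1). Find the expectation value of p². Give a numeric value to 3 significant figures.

p² Ψ = −ħ² d²Ψ/dx²; ⟨p²⟩ = −ħ² ∫ Ψ*·Ψ'' dx / ∫|Ψ|² dx.
Expand each integrand as polynomial × e^(−2αx²) and use ∫x^(2j)·e^(−2αx²) dx = (2j−1)!!/(4α)^j · √(π/(2α)), odd powers → 0; here √(π/(2α)) = 1.0003. Differentiate with the product rule, d/dx e^(−αx²) = −2αx·e^(−αx²).
State is unnormalized: ∫|Ψ|² dx = 1.5126, and ∫Ψ*·(−ħ² Ψ'') dx = 5.9938, so ⟨p²⟩ = 5.9938 / 1.5126.
⟨p²⟩ = 3.9625.

3.96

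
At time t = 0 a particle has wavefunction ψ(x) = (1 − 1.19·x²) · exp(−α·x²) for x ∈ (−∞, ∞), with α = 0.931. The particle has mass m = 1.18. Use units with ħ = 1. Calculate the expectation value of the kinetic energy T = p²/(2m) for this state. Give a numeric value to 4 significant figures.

T = −(ħ²/2m) d²/dx², so ⟨T⟩ = −(ħ²/2m) ∫ ψ*·ψ'' dx / ∫|ψ|² dx; with m = 1.18.
Expand each integrand as polynomial × e^(−2αx²) and use ∫x^(2j)·e^(−2αx²) dx = (2j−1)!!/(4α)^j · √(π/(2α)), odd powers → 0; here √(π/(2α)) = 1.2989. Differentiate with the product rule, d/dx e^(−αx²) = −2αx·e^(−αx²).
State is unnormalized: ∫|ψ|² dx = 0.86669, and ∫ψ*·(−ħ²/2m · ψ'') dx = 1.2062, so ⟨T⟩ = 1.2062 / 0.86669.
⟨T⟩ = 1.3917.

1.392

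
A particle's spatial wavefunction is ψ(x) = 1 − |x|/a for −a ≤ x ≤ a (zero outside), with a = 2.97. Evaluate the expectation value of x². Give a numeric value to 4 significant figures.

⟨x²⟩ = ∫ x²·|ψ|² dx / ∫|ψ|² dx (integrals over the domain).
ψ is even, so ∫ over [−a, a] = 2∫₀ᵃ with ψ = 1 − x/a there: ∫₀ᵃ (1 − x/a)² dx = a/3, ∫₀ᵃ x²(1 − x/a)² dx = a³/30, ∫₀ᵃ x⁴(1 − x/a)² dx = a⁵/105.
State is unnormalized: ∫|ψ|² dx = 1.9800, and ∫ψ*·x²·ψ dx = 1.7465, so ⟨x²⟩ = 1.7465 / 1.9800.
⟨x²⟩ = 0.88209.

0.8821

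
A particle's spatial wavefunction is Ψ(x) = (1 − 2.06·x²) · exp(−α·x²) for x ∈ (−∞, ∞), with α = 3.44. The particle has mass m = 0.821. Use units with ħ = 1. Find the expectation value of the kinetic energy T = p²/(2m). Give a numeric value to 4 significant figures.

T = −(ħ²/2m) d²/dx², so ⟨T⟩ = −(ħ²/2m) ∫ Ψ*·Ψ'' dx / ∫|Ψ|² dx; with m = 0.821.
Expand each integrand as polynomial × e^(−2αx²) and use ∫x^(2j)·e^(−2αx²) dx = (2j−1)!!/(4α)^j · √(π/(2α)), odd powers → 0; here √(π/(2α)) = 0.67574. Differentiate with the product rule, d/dx e^(−αx²) = −2αx·e^(−αx²).
State is unnormalized: ∫|Ψ|² dx = 0.51885, and ∫Ψ*·(−ħ²/2m · Ψ'') dx = 2.0617, so ⟨T⟩ = 2.0617 / 0.51885.
⟨T⟩ = 3.9736.

3.974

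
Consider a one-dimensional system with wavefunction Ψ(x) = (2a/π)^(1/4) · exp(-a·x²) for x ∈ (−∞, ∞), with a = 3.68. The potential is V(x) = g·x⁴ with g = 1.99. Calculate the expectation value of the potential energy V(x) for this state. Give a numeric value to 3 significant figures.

0.0276

⟨V⟩ = ∫ V(x)·|Ψ|² dx.
Gaussian moments: ∫x^(2j)·e^(−2ax²) dx = (2j−1)!!/(4a)^j · √(π/(2a)), odd powers integrate to 0; here √(π/(2a)) = 0.65334.
⟨V⟩ = 0.027552.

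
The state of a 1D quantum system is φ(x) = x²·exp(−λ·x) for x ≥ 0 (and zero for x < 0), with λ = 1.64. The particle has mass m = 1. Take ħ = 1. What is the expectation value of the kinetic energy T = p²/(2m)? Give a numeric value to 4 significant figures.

0.4483

T = −(ħ²/2m) d²/dx², so ⟨T⟩ = −(ħ²/2m) ∫ φ*·φ'' dx / ∫|φ|² dx; with m = 1.
Differentiate x²·exp(−λ·x) with the product rule; every integrand then reduces to terms xʲ·e^(−2λx) on [0, ∞), with ∫₀^∞ xʲ·e^(−2λx) dx = j!/(2λ)^(j+1).
State is unnormalized: ∫|φ|² dx = 0.063218, and ∫φ*·(−ħ²/2m · φ'') dx = 0.028339, so ⟨T⟩ = 0.028339 / 0.063218.
⟨T⟩ = 0.44827.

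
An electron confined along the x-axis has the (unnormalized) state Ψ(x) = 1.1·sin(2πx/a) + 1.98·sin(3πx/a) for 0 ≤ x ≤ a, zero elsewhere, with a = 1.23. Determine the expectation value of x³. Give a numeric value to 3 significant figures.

0.178

⟨x³⟩ = ∫ x³·|Ψ|² dx / ∫|Ψ|² dx (integrals over the domain).
On 0 ≤ x ≤ a (j ≠ l): ∫sin²(jπx/a) dx = a/2, ∫sin(jπx/a)·sin(lπx/a) dx = 0; diagonal moments ∫x·sin²(jπx/a) dx = a²/4, ∫x²·sin²(jπx/a) dx = a³·(1/6 − 1/(4j²π²)); cross terms ∫x·sin(jπx/a)·sin(lπx/a) dx = 0 for j + l even and −4jla²/(π²(j² − l²)²) for j + l odd, ∫x²·sin(jπx/a)·sin(lπx/a) dx = (−1)^(j+l)·4jla³/(π²(j² − l²)²); higher powers the same way via product-to-sum and parts.
State is unnormalized: ∫|Ψ|² dx = 3.1552, and ∫Ψ*·x³·Ψ dx = 0.56212, so ⟨x³⟩ = 0.56212 / 3.1552.
⟨x³⟩ = 0.17816.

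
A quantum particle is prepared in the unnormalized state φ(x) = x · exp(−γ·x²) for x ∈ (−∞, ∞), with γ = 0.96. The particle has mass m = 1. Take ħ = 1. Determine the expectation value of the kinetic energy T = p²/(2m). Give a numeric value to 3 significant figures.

1.44

T = −(ħ²/2m) d²/dx², so ⟨T⟩ = −(ħ²/2m) ∫ φ*·φ'' dx / ∫|φ|² dx; with m = 1.
Expand each integrand as polynomial × e^(−2γx²) and use ∫x^(2j)·e^(−2γx²) dx = (2j−1)!!/(4γ)^j · √(π/(2γ)), odd powers → 0; here √(π/(2γ)) = 1.2792. Differentiate with the product rule, d/dx e^(−γx²) = −2γx·e^(−γx²).
State is unnormalized: ∫|φ|² dx = 0.33311, and ∫φ*·(−ħ²/2m · φ'') dx = 0.47968, so ⟨T⟩ = 0.47968 / 0.33311.
⟨T⟩ = 1.4400.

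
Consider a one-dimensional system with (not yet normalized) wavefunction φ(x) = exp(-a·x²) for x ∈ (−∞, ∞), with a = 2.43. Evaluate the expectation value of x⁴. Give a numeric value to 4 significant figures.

0.03175

⟨x⁴⟩ = ∫ x⁴·|φ|² dx / ∫|φ|² dx (integrals over the domain).
Gaussian moments: ∫x^(2j)·e^(−2ax²) dx = (2j−1)!!/(4a)^j · √(π/(2a)), odd powers integrate to 0; here √(π/(2a)) = 0.80400.
State is unnormalized: ∫|φ|² dx = 0.80400, and ∫φ*·x⁴·φ dx = 0.025530, so ⟨x⁴⟩ = 0.025530 / 0.80400.
⟨x⁴⟩ = 0.031753.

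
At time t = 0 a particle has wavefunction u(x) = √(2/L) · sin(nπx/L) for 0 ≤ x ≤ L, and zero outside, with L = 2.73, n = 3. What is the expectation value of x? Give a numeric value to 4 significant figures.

1.365

⟨x⟩ = ∫ x·|u|² dx (integrals over the domain).
With sin²θ = (1 − cos2θ)/2 on 0 ≤ x ≤ L: ∫sin²(nπx/L) dx = L/2, ∫x·sin²(nπx/L) dx = L²/4, ∫x²·sin²(nπx/L) dx = L³·(1/6 − 1/(4n²π²)); higher powers xᵏ the same way, integrating xᵏ·cos(2nπx/L) by parts.
⟨x⟩ = 1.3650.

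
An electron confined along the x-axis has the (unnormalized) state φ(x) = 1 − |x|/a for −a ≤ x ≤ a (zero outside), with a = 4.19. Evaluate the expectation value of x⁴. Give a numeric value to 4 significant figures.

8.806

⟨x⁴⟩ = ∫ x⁴·|φ|² dx / ∫|φ|² dx (integrals over the domain).
φ is even, so ∫ over [−a, a] = 2∫₀ᵃ with φ = 1 − x/a there: ∫₀ᵃ (1 − x/a)² dx = a/3, ∫₀ᵃ x²(1 − x/a)² dx = a³/30, ∫₀ᵃ x⁴(1 − x/a)² dx = a⁵/105.
State is unnormalized: ∫|φ|² dx = 2.7933, and ∫φ*·x⁴·φ dx = 24.599, so ⟨x⁴⟩ = 24.599 / 2.7933.
⟨x⁴⟩ = 8.8062.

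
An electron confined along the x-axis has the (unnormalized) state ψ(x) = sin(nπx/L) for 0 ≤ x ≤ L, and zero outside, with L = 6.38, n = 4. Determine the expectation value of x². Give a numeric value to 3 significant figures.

⟨x²⟩ = ∫ x²·|ψ|² dx / ∫|ψ|² dx (integrals over the domain).
With sin²θ = (1 − cos2θ)/2 on 0 ≤ x ≤ L: ∫sin²(nπx/L) dx = L/2, ∫x·sin²(nπx/L) dx = L²/4, ∫x²·sin²(nπx/L) dx = L³·(1/6 − 1/(4n²π²)); higher powers xᵏ the same way, integrating xᵏ·cos(2nπx/L) by parts.
State is unnormalized: ∫|ψ|² dx = 3.1900, and ∫ψ*·x²·ψ dx = 42.871, so ⟨x²⟩ = 42.871 / 3.1900.
⟨x²⟩ = 13.439.

13.4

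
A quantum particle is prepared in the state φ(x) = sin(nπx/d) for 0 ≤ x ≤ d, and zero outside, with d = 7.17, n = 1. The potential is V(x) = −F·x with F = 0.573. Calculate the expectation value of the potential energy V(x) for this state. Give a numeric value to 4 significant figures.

-2.054

⟨V⟩ = ∫ V(x)·|φ|² dx / ∫|φ|² dx.
With sin²θ = (1 − cos2θ)/2 on 0 ≤ x ≤ d: ∫sin²(nπx/d) dx = d/2, ∫x·sin²(nπx/d) dx = d²/4, ∫x²·sin²(nπx/d) dx = d³·(1/6 − 1/(4n²π²)); higher powers xᵏ the same way, integrating xᵏ·cos(2nπx/d) by parts.
State is unnormalized: ∫|φ|² dx = 3.5850, and ∫φ*·V(x)·φ dx = -7.3643, so ⟨V⟩ = -7.3643 / 3.5850.
⟨V⟩ = -2.0542.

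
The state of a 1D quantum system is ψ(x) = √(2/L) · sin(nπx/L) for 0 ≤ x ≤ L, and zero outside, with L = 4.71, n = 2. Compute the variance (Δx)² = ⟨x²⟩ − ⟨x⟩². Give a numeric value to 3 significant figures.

1.57

Compute ⟨x⟩ and ⟨x²⟩ separately, then (Δx)² = ⟨x²⟩ − ⟨x⟩².
With sin²θ = (1 − cos2θ)/2 on 0 ≤ x ≤ L: ∫sin²(nπx/L) dx = L/2, ∫x·sin²(nπx/L) dx = L²/4, ∫x²·sin²(nπx/L) dx = L³·(1/6 − 1/(4n²π²)); higher powers xᵏ the same way, integrating xᵏ·cos(2nπx/L) by parts.
⟨x⟩ = 2.3550 and ⟨x²⟩ = 7.1137.
(Δx)² = 7.1137 − (2.3550)² = 1.5677.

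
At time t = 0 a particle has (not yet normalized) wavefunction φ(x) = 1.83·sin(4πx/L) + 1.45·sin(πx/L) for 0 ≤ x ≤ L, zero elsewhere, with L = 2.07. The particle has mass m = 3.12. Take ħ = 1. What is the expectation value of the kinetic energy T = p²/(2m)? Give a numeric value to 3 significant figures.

T = −(ħ²/2m) d²/dx², so ⟨T⟩ = −(ħ²/2m) ∫ φ*·φ'' dx / ∫|φ|² dx; with m = 3.12.
d²/dx² sin(jπx/L) = −(jπ/L)²·sin(jπx/L); on 0 ≤ x ≤ L, ∫sin²(jπx/L) dx = L/2 and ∫sin(jπx/L)·sin(lπx/L) dx = 0 for j ≠ l, so only diagonal terms survive in ∫|φ|² and ∫φ·φ″; ∫φ·φ′ dx = [φ²/2] between the walls = 0.
State is unnormalized: ∫|φ|² dx = 5.6422, and ∫φ*·(−ħ²/2m · φ'') dx = 21.274, so ⟨T⟩ = 21.274 / 5.6422.
⟨T⟩ = 3.7705.

3.77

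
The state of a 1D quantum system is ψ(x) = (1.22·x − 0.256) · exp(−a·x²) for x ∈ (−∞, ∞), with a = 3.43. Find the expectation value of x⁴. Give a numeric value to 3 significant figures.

⟨x⁴⟩ = ∫ x⁴·|ψ|² dx / ∫|ψ|² dx (integrals over the domain).
Expand each integrand as polynomial × e^(−2ax²) and use ∫x^(2j)·e^(−2ax²) dx = (2j−1)!!/(4a)^j · √(π/(2a)), odd powers → 0; here √(π/(2a)) = 0.67673.
State is unnormalized: ∫|ψ|² dx = 0.11776, and ∫ψ*·x⁴·ψ dx = 0.0065569, so ⟨x⁴⟩ = 0.0065569 / 0.11776.
⟨x⁴⟩ = 0.055678.

0.0557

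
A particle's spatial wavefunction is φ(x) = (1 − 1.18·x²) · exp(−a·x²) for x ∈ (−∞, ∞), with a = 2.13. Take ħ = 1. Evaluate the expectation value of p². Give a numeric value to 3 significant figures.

3.85

p² φ = −ħ² d²φ/dx²; ⟨p²⟩ = −ħ² ∫ φ*·φ'' dx / ∫|φ|² dx.
Expand each integrand as polynomial × e^(−2ax²) and use ∫x^(2j)·e^(−2ax²) dx = (2j−1)!!/(4a)^j · √(π/(2a)), odd powers → 0; here √(π/(2a)) = 0.85876. Differentiate with the product rule, d/dx e^(−ax²) = −2ax·e^(−ax²).
State is unnormalized: ∫|φ|² dx = 0.67030, and ∫φ*·(−ħ² φ'') dx = 2.5814, so ⟨p²⟩ = 2.5814 / 0.67030.
⟨p²⟩ = 3.8511.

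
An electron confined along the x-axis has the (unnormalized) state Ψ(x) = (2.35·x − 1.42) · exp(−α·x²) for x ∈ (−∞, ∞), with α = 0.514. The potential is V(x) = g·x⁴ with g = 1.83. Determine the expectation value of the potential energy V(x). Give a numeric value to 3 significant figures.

4.27

⟨V⟩ = ∫ V(x)·|Ψ|² dx / ∫|Ψ|² dx.
Expand each integrand as polynomial × e^(−2αx²) and use ∫x^(2j)·e^(−2αx²) dx = (2j−1)!!/(4α)^j · √(π/(2α)), odd powers → 0; here √(π/(2α)) = 1.7481.
State is unnormalized: ∫|Ψ|² dx = 8.2206, and ∫Ψ*·V(x)·Ψ dx = 35.070, so ⟨V⟩ = 35.070 / 8.2206.
⟨V⟩ = 4.2661.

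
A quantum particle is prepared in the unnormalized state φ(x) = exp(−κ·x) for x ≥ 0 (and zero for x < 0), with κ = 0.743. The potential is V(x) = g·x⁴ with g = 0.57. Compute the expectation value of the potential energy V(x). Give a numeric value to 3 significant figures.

2.81

⟨V⟩ = ∫ V(x)·|φ|² dx / ∫|φ|² dx.
Every integrand reduces to terms xʲ·e^(−2κx) on [0, ∞); use ∫₀^∞ xʲ·e^(−2κx) dx = j!/(2κ)^(j+1).
State is unnormalized: ∫|φ|² dx = 0.67295, and ∫φ*·V(x)·φ dx = 1.8880, so ⟨V⟩ = 1.8880 / 0.67295.
⟨V⟩ = 2.8055.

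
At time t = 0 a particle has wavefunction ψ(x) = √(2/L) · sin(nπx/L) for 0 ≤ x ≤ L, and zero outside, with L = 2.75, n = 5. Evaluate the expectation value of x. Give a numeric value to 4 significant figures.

1.375

⟨x⟩ = ∫ x·|ψ|² dx (integrals over the domain).
With sin²θ = (1 − cos2θ)/2 on 0 ≤ x ≤ L: ∫sin²(nπx/L) dx = L/2, ∫x·sin²(nπx/L) dx = L²/4, ∫x²·sin²(nπx/L) dx = L³·(1/6 − 1/(4n²π²)); higher powers xᵏ the same way, integrating xᵏ·cos(2nπx/L) by parts.
⟨x⟩ = 1.3750.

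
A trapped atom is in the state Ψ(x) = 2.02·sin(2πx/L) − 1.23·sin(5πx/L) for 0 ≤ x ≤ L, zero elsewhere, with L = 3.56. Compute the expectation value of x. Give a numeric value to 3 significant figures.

⟨x⟩ = ∫ x·|Ψ|² dx / ∫|Ψ|² dx (integrals over the domain).
On 0 ≤ x ≤ L (j ≠ l): ∫sin²(jπx/L) dx = L/2, ∫sin(jπx/L)·sin(lπx/L) dx = 0; diagonal moments ∫x·sin²(jπx/L) dx = L²/4, ∫x²·sin²(jπx/L) dx = L³·(1/6 − 1/(4j²π²)); cross terms ∫x·sin(jπx/L)·sin(lπx/L) dx = 0 for j + l even and −4jlL²/(π²(j² − l²)²) for j + l odd, ∫x²·sin(jπx/L)·sin(lπx/L) dx = (−1)^(j+l)·4jlL³/(π²(j² − l²)²); higher powers the same way via product-to-sum and parts.
State is unnormalized: ∫|Ψ|² dx = 9.9561, and ∫Ψ*·x·Ψ dx = 18.301, so ⟨x⟩ = 18.301 / 9.9561.
⟨x⟩ = 1.8381.

1.84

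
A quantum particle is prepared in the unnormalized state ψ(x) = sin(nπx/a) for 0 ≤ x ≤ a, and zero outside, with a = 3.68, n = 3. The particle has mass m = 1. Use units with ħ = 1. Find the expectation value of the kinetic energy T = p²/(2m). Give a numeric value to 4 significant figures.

3.280

T = −(ħ²/2m) d²/dx², so ⟨T⟩ = −(ħ²/2m) ∫ ψ*·ψ'' dx / ∫|ψ|² dx; with m = 1.
d/dx sin(nπx/a) = (nπ/a)·cos(nπx/a) and d²/dx² sin(nπx/a) = −(nπ/a)²·sin(nπx/a); on 0 ≤ x ≤ a, ∫sin²(nπx/a) dx = a/2 and ∫sin(nπx/a)·cos(nπx/a) dx = 0.
State is unnormalized: ∫|ψ|² dx = 1.8400, and ∫ψ*·(−ħ²/2m · ψ'') dx = 6.0344, so ⟨T⟩ = 6.0344 / 1.8400.
⟨T⟩ = 3.2796.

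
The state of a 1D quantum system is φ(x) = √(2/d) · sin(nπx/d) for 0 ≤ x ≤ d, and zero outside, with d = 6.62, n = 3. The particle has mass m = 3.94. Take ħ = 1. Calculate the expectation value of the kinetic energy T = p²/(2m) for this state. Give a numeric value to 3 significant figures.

T = −(ħ²/2m) d²/dx², so ⟨T⟩ = −(ħ²/2m) ∫ φ*·φ'' dx; with m = 3.94.
d/dx sin(nπx/d) = (nπ/d)·cos(nπx/d) and d²/dx² sin(nπx/d) = −(nπ/d)²·sin(nπx/d); on 0 ≤ x ≤ d, ∫sin²(nπx/d) dx = d/2 and ∫sin(nπx/d)·cos(nπx/d) dx = 0.
⟨T⟩ = 0.25722.

0.257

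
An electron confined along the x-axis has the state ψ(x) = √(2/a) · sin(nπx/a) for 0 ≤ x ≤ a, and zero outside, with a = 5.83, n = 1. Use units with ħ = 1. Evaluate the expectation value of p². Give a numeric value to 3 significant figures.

0.290

p² ψ = −ħ² d²ψ/dx²; ⟨p²⟩ = −ħ² ∫ ψ*·ψ'' dx.
d/dx sin(nπx/a) = (nπ/a)·cos(nπx/a) and d²/dx² sin(nπx/a) = −(nπ/a)²·sin(nπx/a); on 0 ≤ x ≤ a, ∫sin²(nπx/a) dx = a/2 and ∫sin(nπx/a)·cos(nπx/a) dx = 0.
⟨p²⟩ = 0.29038.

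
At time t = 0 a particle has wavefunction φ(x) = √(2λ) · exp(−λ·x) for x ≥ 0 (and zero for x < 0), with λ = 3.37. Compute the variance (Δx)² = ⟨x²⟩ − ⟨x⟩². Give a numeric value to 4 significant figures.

0.02201

Compute ⟨x⟩ and ⟨x²⟩ separately, then (Δx)² = ⟨x²⟩ − ⟨x⟩².
Every integrand reduces to terms xʲ·e^(−2λx) on [0, ∞); use ∫₀^∞ xʲ·e^(−2λx) dx = j!/(2λ)^(j+1).
⟨x⟩ = 0.14837 and ⟨x²⟩ = 0.044026.
(Δx)² = 0.044026 − (0.14837)² = 0.022013.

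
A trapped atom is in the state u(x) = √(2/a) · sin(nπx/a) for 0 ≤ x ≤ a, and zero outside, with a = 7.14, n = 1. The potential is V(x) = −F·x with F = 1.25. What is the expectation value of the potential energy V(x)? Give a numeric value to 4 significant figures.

-4.463

⟨V⟩ = ∫ V(x)·|u|² dx.
With sin²θ = (1 − cos2θ)/2 on 0 ≤ x ≤ a: ∫sin²(nπx/a) dx = a/2, ∫x·sin²(nπx/a) dx = a²/4, ∫x²·sin²(nπx/a) dx = a³·(1/6 − 1/(4n²π²)); higher powers xᵏ the same way, integrating xᵏ·cos(2nπx/a) by parts.
⟨V⟩ = -4.4625.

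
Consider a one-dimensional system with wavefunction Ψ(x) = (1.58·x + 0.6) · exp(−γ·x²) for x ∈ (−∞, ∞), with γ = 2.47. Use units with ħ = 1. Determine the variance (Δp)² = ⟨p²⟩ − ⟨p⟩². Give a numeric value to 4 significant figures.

Compute ⟨p⟩ and ⟨p²⟩ separately; (Δp)² = ⟨p²⟩ − ⟨p⟩².
Expand each integrand as polynomial × e^(−2γx²) and use ∫x^(2j)·e^(−2γx²) dx = (2j−1)!!/(4γ)^j · √(π/(2γ)), odd powers → 0; here √(π/(2γ)) = 0.79746. Differentiate with the product rule, d/dx e^(−γx²) = −2γx·e^(−γx²).
Normalization: ∫|Ψ|² dx = 0.48858.
⟨p⟩ = 0.0000 and ⟨p²⟩ = 4.5073.
(Δp)² = 4.5073 − (0.0000)² = 4.5073.

4.507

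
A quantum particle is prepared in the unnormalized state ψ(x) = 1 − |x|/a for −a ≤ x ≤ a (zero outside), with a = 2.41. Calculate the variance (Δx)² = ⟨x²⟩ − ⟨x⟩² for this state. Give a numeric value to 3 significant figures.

Compute ⟨x⟩ and ⟨x²⟩ separately, then (Δx)² = ⟨x²⟩ − ⟨x⟩².
ψ is even, so ∫ over [−a, a] = 2∫₀ᵃ with ψ = 1 − x/a there: ∫₀ᵃ (1 − x/a)² dx = a/3, ∫₀ᵃ x²(1 − x/a)² dx = a³/30, ∫₀ᵃ x⁴(1 − x/a)² dx = a⁵/105.
Normalization: ∫|ψ|² dx = 1.6067.
⟨x⟩ = 0.0000 and ⟨x²⟩ = 0.58081.
(Δx)² = 0.58081 − (0.0000)² = 0.58081.

0.581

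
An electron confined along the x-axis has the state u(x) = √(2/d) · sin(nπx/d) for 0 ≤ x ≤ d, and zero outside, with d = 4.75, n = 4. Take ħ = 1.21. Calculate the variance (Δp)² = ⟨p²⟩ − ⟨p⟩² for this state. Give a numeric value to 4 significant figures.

10.25

Compute ⟨p⟩ and ⟨p²⟩ separately; (Δp)² = ⟨p²⟩ − ⟨p⟩².
d/dx sin(nπx/d) = (nπ/d)·cos(nπx/d) and d²/dx² sin(nπx/d) = −(nπ/d)²·sin(nπx/d); on 0 ≤ x ≤ d, ∫sin²(nπx/d) dx = d/2 and ∫sin(nπx/d)·cos(nπx/d) dx = 0.
⟨p⟩ = 0.0000 and ⟨p²⟩ = 10.247.
(Δp)² = 10.247 − (0.0000)² = 10.247.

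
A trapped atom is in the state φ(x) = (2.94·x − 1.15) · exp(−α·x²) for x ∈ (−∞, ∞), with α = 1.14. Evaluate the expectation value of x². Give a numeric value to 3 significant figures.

0.478

⟨x²⟩ = ∫ x²·|φ|² dx / ∫|φ|² dx (integrals over the domain).
Expand each integrand as polynomial × e^(−2αx²) and use ∫x^(2j)·e^(−2αx²) dx = (2j−1)!!/(4α)^j · √(π/(2α)), odd powers → 0; here √(π/(2α)) = 1.1738.
State is unnormalized: ∫|φ|² dx = 3.7774, and ∫φ*·x²·φ dx = 1.8043, so ⟨x²⟩ = 1.8043 / 3.7774.
⟨x²⟩ = 0.47765.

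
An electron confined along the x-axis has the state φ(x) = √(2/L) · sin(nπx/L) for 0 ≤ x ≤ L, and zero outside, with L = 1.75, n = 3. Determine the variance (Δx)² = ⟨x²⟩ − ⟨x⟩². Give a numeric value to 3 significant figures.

0.238

Compute ⟨x⟩ and ⟨x²⟩ separately, then (Δx)² = ⟨x²⟩ − ⟨x⟩².
With sin²θ = (1 − cos2θ)/2 on 0 ≤ x ≤ L: ∫sin²(nπx/L) dx = L/2, ∫x·sin²(nπx/L) dx = L²/4, ∫x²·sin²(nπx/L) dx = L³·(1/6 − 1/(4n²π²)); higher powers xᵏ the same way, integrating xᵏ·cos(2nπx/L) by parts.
⟨x⟩ = 0.87500 and ⟨x²⟩ = 1.0036.
(Δx)² = 1.0036 − (0.87500)² = 0.23797.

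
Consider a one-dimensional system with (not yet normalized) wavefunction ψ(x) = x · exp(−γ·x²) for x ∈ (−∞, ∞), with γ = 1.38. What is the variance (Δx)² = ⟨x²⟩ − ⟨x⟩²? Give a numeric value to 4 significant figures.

Compute ⟨x⟩ and ⟨x²⟩ separately, then (Δx)² = ⟨x²⟩ − ⟨x⟩².
Expand each integrand as polynomial × e^(−2γx²) and use ∫x^(2j)·e^(−2γx²) dx = (2j−1)!!/(4γ)^j · √(π/(2γ)), odd powers → 0; here √(π/(2γ)) = 1.0669.
Normalization: ∫|ψ|² dx = 0.19328.
⟨x⟩ = 0.0000 and ⟨x²⟩ = 0.54348.
(Δx)² = 0.54348 − (0.0000)² = 0.54348.

0.5435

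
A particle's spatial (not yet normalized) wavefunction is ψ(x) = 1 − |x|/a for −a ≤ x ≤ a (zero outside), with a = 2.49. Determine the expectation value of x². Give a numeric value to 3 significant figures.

0.620

⟨x²⟩ = ∫ x²·|ψ|² dx / ∫|ψ|² dx (integrals over the domain).
ψ is even, so ∫ over [−a, a] = 2∫₀ᵃ with ψ = 1 − x/a there: ∫₀ᵃ (1 − x/a)² dx = a/3, ∫₀ᵃ x²(1 − x/a)² dx = a³/30, ∫₀ᵃ x⁴(1 − x/a)² dx = a⁵/105.
State is unnormalized: ∫|ψ|² dx = 1.6600, and ∫ψ*·x²·ψ dx = 1.0292, so ⟨x²⟩ = 1.0292 / 1.6600.
⟨x²⟩ = 0.62001.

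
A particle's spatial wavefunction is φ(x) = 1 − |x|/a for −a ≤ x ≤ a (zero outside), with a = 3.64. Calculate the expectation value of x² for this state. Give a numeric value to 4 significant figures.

1.325

⟨x²⟩ = ∫ x²·|φ|² dx / ∫|φ|² dx (integrals over the domain).
φ is even, so ∫ over [−a, a] = 2∫₀ᵃ with φ = 1 − x/a there: ∫₀ᵃ (1 − x/a)² dx = a/3, ∫₀ᵃ x²(1 − x/a)² dx = a³/30, ∫₀ᵃ x⁴(1 − x/a)² dx = a⁵/105.
State is unnormalized: ∫|φ|² dx = 2.4267, and ∫φ*·x²·φ dx = 3.2152, so ⟨x²⟩ = 3.2152 / 2.4267.
⟨x²⟩ = 1.3250.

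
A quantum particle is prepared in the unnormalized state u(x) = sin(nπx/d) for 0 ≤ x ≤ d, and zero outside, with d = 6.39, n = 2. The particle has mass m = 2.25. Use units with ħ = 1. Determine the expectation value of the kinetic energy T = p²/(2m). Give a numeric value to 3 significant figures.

T = −(ħ²/2m) d²/dx², so ⟨T⟩ = −(ħ²/2m) ∫ u*·u'' dx / ∫|u|² dx; with m = 2.25.
d/dx sin(nπx/d) = (nπ/d)·cos(nπx/d) and d²/dx² sin(nπx/d) = −(nπ/d)²·sin(nπx/d); on 0 ≤ x ≤ d, ∫sin²(nπx/d) dx = d/2 and ∫sin(nπx/d)·cos(nπx/d) dx = 0.
State is unnormalized: ∫|u|² dx = 3.1950, and ∫u*·(−ħ²/2m · u'') dx = 0.68646, so ⟨T⟩ = 0.68646 / 3.1950.
⟨T⟩ = 0.21486.

0.215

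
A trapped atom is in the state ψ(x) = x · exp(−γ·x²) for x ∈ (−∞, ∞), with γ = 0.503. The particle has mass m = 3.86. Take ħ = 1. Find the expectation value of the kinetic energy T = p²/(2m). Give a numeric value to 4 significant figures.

T = −(ħ²/2m) d²/dx², so ⟨T⟩ = −(ħ²/2m) ∫ ψ*·ψ'' dx / ∫|ψ|² dx; with m = 3.86.
Expand each integrand as polynomial × e^(−2γx²) and use ∫x^(2j)·e^(−2γx²) dx = (2j−1)!!/(4γ)^j · √(π/(2γ)), odd powers → 0; here √(π/(2γ)) = 1.7672. Differentiate with the product rule, d/dx e^(−γx²) = −2γx·e^(−γx²).
State is unnormalized: ∫|ψ|² dx = 0.87831, and ∫ψ*·(−ħ²/2m · ψ'') dx = 0.17168, so ⟨T⟩ = 0.17168 / 0.87831.
⟨T⟩ = 0.19547.

0.1955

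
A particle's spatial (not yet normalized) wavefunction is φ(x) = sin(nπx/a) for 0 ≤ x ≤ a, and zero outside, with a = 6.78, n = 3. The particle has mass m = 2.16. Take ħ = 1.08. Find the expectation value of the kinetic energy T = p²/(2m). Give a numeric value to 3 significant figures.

T = −(ħ²/2m) d²/dx², so ⟨T⟩ = −(ħ²/2m) ∫ φ*·φ'' dx / ∫|φ|² dx; with m = 2.16.
d/dx sin(nπx/a) = (nπ/a)·cos(nπx/a) and d²/dx² sin(nπx/a) = −(nπ/a)²·sin(nπx/a); on 0 ≤ x ≤ a, ∫sin²(nπx/a) dx = a/2 and ∫sin(nπx/a)·cos(nπx/a) dx = 0.
State is unnormalized: ∫|φ|² dx = 3.3900, and ∫φ*·(−ħ²/2m · φ'') dx = 1.7687, so ⟨T⟩ = 1.7687 / 3.3900.
⟨T⟩ = 0.52173.

0.522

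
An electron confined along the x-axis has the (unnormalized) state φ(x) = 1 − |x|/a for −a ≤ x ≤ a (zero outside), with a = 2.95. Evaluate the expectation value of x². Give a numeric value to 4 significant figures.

0.8703

⟨x²⟩ = ∫ x²·|φ|² dx / ∫|φ|² dx (integrals over the domain).
φ is even, so ∫ over [−a, a] = 2∫₀ᵃ with φ = 1 − x/a there: ∫₀ᵃ (1 − x/a)² dx = a/3, ∫₀ᵃ x²(1 − x/a)² dx = a³/30, ∫₀ᵃ x⁴(1 − x/a)² dx = a⁵/105.
State is unnormalized: ∫|φ|² dx = 1.9667, and ∫φ*·x²·φ dx = 1.7115, so ⟨x²⟩ = 1.7115 / 1.9667.
⟨x²⟩ = 0.87025.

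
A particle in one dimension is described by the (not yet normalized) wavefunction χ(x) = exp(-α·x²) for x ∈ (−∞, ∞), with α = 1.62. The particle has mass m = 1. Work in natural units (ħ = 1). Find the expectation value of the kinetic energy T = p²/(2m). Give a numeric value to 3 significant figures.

T = −(ħ²/2m) d²/dx², so ⟨T⟩ = −(ħ²/2m) ∫ χ*·χ'' dx / ∫|χ|² dx; with m = 1.
Gaussian moments: ∫x^(2j)·e^(−2αx²) dx = (2j−1)!!/(4α)^j · √(π/(2α)), odd powers integrate to 0; here √(π/(2α)) = 0.98470. Derivatives: d/dx e^(−αx²) = −2αx·e^(−αx²), d²/dx² e^(−αx²) = (4α²x² − 2α)·e^(−αx²).
State is unnormalized: ∫|χ|² dx = 0.98470, and ∫χ*·(−ħ²/2m · χ'') dx = 0.79760, so ⟨T⟩ = 0.79760 / 0.98470.
⟨T⟩ = 0.81000.

0.810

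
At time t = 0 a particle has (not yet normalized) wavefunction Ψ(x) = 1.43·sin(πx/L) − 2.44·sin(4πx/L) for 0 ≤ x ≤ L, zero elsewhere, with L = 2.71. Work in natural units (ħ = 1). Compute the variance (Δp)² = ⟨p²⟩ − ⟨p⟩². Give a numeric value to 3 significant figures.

16.3

Compute ⟨p⟩ and ⟨p²⟩ separately; (Δp)² = ⟨p²⟩ − ⟨p⟩².
d²/dx² sin(jπx/L) = −(jπ/L)²·sin(jπx/L); on 0 ≤ x ≤ L, ∫sin²(jπx/L) dx = L/2 and ∫sin(jπx/L)·sin(lπx/L) dx = 0 for j ≠ l, so only diagonal terms survive in ∫|Ψ|² and ∫Ψ·Ψ″; ∫Ψ·Ψ′ dx = [Ψ²/2] between the walls = 0.
Normalization: ∫|Ψ|² dx = 10.838.
⟨p⟩ = 0.0000 and ⟨p²⟩ = 16.348.
(Δp)² = 16.348 − (0.0000)² = 16.348.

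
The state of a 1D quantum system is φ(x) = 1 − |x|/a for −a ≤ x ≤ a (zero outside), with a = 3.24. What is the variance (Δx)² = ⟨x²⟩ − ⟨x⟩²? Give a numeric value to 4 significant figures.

Compute ⟨x⟩ and ⟨x²⟩ separately, then (Δx)² = ⟨x²⟩ − ⟨x⟩².
φ is even, so ∫ over [−a, a] = 2∫₀ᵃ with φ = 1 − x/a there: ∫₀ᵃ (1 − x/a)² dx = a/3, ∫₀ᵃ x²(1 − x/a)² dx = a³/30, ∫₀ᵃ x⁴(1 − x/a)² dx = a⁵/105.
Normalization: ∫|φ|² dx = 2.1600.
⟨x⟩ = 0.0000 and ⟨x²⟩ = 1.0498.
(Δx)² = 1.0498 − (0.0000)² = 1.0498.

1.050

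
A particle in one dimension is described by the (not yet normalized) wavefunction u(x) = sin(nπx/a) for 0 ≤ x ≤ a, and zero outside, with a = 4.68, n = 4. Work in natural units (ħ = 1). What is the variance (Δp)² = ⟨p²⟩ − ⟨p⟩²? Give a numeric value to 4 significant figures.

Compute ⟨p⟩ and ⟨p²⟩ separately; (Δp)² = ⟨p²⟩ − ⟨p⟩².
d/dx sin(nπx/a) = (nπ/a)·cos(nπx/a) and d²/dx² sin(nπx/a) = −(nπ/a)²·sin(nπx/a); on 0 ≤ x ≤ a, ∫sin²(nπx/a) dx = a/2 and ∫sin(nπx/a)·cos(nπx/a) dx = 0.
Normalization: ∫|u|² dx = 2.3400.
⟨p⟩ = 0.0000 and ⟨p²⟩ = 7.2099.
(Δp)² = 7.2099 − (0.0000)² = 7.2099.

7.210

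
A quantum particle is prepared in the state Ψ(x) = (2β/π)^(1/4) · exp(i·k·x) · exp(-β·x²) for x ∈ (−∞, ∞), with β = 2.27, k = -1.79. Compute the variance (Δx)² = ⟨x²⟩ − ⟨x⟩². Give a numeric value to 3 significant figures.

0.110

Compute ⟨x⟩ and ⟨x²⟩ separately, then (Δx)² = ⟨x²⟩ − ⟨x⟩².
Gaussian moments: ∫x^(2j)·e^(−2βx²) dx = (2j−1)!!/(4β)^j · √(π/(2β)), odd powers integrate to 0; here √(π/(2β)) = 0.83185.
⟨x⟩ = 0.0000 and ⟨x²⟩ = 0.11013.
(Δx)² = 0.11013 − (0.0000)² = 0.11013.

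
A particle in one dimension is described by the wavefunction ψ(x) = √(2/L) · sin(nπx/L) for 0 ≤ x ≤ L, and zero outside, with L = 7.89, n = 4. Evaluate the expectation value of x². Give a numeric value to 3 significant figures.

20.6

⟨x²⟩ = ∫ x²·|ψ|² dx (integrals over the domain).
With sin²θ = (1 − cos2θ)/2 on 0 ≤ x ≤ L: ∫sin²(nπx/L) dx = L/2, ∫x·sin²(nπx/L) dx = L²/4, ∫x²·sin²(nπx/L) dx = L³·(1/6 − 1/(4n²π²)); higher powers xᵏ the same way, integrating xᵏ·cos(2nπx/L) by parts.
⟨x²⟩ = 20.554.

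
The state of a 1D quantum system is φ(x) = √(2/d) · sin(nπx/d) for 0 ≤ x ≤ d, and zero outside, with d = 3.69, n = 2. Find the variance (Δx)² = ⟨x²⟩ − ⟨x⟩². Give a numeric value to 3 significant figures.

Compute ⟨x⟩ and ⟨x²⟩ separately, then (Δx)² = ⟨x²⟩ − ⟨x⟩².
With sin²θ = (1 − cos2θ)/2 on 0 ≤ x ≤ d: ∫sin²(nπx/d) dx = d/2, ∫x·sin²(nπx/d) dx = d²/4, ∫x²·sin²(nπx/d) dx = d³·(1/6 − 1/(4n²π²)); higher powers xᵏ the same way, integrating xᵏ·cos(2nπx/d) by parts.
⟨x⟩ = 1.8450 and ⟨x²⟩ = 4.3663.
(Δx)² = 4.3663 − (1.8450)² = 0.96223.

0.962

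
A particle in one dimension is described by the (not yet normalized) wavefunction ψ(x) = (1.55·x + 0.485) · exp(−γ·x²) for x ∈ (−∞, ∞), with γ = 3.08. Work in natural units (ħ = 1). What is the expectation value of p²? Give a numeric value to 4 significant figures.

p² ψ = −ħ² d²ψ/dx²; ⟨p²⟩ = −ħ² ∫ ψ*·ψ'' dx / ∫|ψ|² dx.
Expand each integrand as polynomial × e^(−2γx²) and use ∫x^(2j)·e^(−2γx²) dx = (2j−1)!!/(4γ)^j · √(π/(2γ)), odd powers → 0; here √(π/(2γ)) = 0.71414. Differentiate with the product rule, d/dx e^(−γx²) = −2γx·e^(−γx²).
State is unnormalized: ∫|ψ|² dx = 0.30725, and ∫ψ*·(−ħ² ψ'') dx = 1.8042, so ⟨p²⟩ = 1.8042 / 0.30725.
⟨p²⟩ = 5.8721.

5.872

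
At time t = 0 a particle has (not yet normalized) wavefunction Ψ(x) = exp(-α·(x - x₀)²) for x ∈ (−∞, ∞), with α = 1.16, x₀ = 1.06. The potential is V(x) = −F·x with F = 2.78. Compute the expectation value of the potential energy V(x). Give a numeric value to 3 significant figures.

-2.95

⟨V⟩ = ∫ V(x)·|Ψ|² dx / ∫|Ψ|² dx.
Gaussian moments (u = x − x₀): ∫u^(2j)·e^(−2αu²) du = (2j−1)!!/(4α)^j · √(π/(2α)), odd powers integrate to 0; here √(π/(2α)) = 1.1637.
State is unnormalized: ∫|Ψ|² dx = 1.1637, and ∫Ψ*·V(x)·Ψ dx = -3.4291, so ⟨V⟩ = -3.4291 / 1.1637.
⟨V⟩ = -2.9468.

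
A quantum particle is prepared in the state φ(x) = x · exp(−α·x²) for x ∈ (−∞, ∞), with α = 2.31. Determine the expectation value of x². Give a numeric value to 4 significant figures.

0.3247

⟨x²⟩ = ∫ x²·|φ|² dx / ∫|φ|² dx (integrals over the domain).
Expand each integrand as polynomial × e^(−2αx²) and use ∫x^(2j)·e^(−2αx²) dx = (2j−1)!!/(4α)^j · √(π/(2α)), odd powers → 0; here √(π/(2α)) = 0.82462.
State is unnormalized: ∫|φ|² dx = 0.089245, and ∫φ*·x²·φ dx = 0.028976, so ⟨x²⟩ = 0.028976 / 0.089245.
⟨x²⟩ = 0.32468.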